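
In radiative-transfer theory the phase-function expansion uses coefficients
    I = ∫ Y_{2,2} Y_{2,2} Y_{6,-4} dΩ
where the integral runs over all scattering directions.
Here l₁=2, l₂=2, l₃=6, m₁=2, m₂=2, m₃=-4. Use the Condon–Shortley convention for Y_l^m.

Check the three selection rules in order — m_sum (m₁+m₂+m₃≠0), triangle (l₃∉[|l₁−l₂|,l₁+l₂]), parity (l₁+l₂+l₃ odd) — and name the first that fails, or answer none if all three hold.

triangle

m₁+m₂+m₃ = 2 + 2 − 4 = 0  ✓
triangle: |2−2|=0 ≤ l₃=6 ≤ 2+2=4  ✗
parity: l₁+l₂+l₃ = 10 is even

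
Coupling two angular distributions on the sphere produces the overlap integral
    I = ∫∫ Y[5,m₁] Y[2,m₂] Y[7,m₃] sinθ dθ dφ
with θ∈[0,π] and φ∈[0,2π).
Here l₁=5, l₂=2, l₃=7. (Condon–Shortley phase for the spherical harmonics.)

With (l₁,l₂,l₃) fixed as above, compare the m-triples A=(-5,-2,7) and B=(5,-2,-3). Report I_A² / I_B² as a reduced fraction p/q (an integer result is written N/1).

1001/1

l's match ⇒ only the (l;m) 3-j factors differ between A and B.
A: triangle coeff Δ(5,2,7) = 1/15015; Σ_t [0,0]: t=0:+1/87091200 = 1/87091200; (3j)²=1/15 [(5 2 7; -5 -2 7)], sign=+1
B: triangle coeff Δ(5,2,7) = 1/15015; Σ_t [0,0]: t=0:+1/87091200 = 1/87091200; (3j)²=1/15015 [(5 2 7; 5 -2 -3)], sign=+1
I_A²/I_B² = (1/15)/(1/15015) = 1001/1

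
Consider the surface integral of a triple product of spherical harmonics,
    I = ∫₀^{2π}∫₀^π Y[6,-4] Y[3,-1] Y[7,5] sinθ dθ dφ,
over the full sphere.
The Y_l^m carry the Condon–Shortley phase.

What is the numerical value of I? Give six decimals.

-0.082471

Rules hold: Σm=0, L=16 even, 3≤7≤9.
N = 13·7·15 = 1365
Δ = 2!·10!·4!/17! = 1/2042040
Racah Σ t=0..2: t=0:+1/207360 t=1:−1/57600 t=2:+1/207360 = -1/129600
⇒ 3j(6 3 7; 0 0 0)² = 168/12155, sgn +1
Racah Σ t=0..2: t=0:+1/29030400 t=1:−1/2177280 t=2:+1/3870720 = -29/174182400
⇒ 3j(6 3 7; -4 -1 5)² = 841/185640, sgn -1
4πI² = N·(3j₀)²·(3jₘ)² = 17661/206635
I = -1·√(0.0854695/4π) = -0.08247091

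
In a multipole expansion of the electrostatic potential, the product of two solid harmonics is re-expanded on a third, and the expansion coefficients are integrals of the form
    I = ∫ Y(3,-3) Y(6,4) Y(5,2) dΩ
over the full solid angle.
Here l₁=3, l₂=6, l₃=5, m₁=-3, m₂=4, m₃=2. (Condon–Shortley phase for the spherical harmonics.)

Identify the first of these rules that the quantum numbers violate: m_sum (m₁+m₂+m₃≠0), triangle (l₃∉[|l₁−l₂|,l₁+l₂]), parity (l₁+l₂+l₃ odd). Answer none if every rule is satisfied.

m₁+m₂+m₃ = -3 + 4 + 2 = 3  ✗
triangle: |3−6|=3 ≤ l₃=5 ≤ 3+6=9
parity: l₁+l₂+l₃ = 14 is even

m_sum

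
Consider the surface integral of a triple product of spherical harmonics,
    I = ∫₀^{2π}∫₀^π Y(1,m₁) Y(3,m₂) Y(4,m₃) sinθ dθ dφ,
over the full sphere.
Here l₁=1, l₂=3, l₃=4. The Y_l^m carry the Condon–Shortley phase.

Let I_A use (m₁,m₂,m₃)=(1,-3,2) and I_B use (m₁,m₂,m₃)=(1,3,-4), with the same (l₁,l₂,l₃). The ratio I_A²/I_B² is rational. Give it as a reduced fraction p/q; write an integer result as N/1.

Same 1,3,4: normalisation and zero-m 3j drop out of the ratio.
A: Δ: 0! 2! 6! / 9! → 1/252; sum: t=0:+1/1440 = 1/1440; 3j²(1 3 4; 1 -3 2) = Δ·Π!·Σ² = 1/252  (sign +1)
B: Δ: 0! 2! 6! / 9! → 1/252; sum: t=0:+1/1440 = 1/1440; 3j²(1 3 4; 1 3 -4) = Δ·Π!·Σ² = 1/9  (sign +1)
I_A²/I_B² = (1/252)/(1/9) = 1/28

1/28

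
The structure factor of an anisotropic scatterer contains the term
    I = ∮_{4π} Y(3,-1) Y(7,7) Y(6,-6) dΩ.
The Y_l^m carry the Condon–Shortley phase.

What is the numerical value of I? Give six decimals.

0.220392

m-sum 0 ✓  L=16 even ✓  4≤6≤10 ✓
Π(2lᵢ+1) = 7×15×13 = 1365
triangle coeff Δ(3,7,6) = 1/2042040
Σ_t [1,3]: t=1:−1/207360 t=2:+1/57600 t=3:−1/207360 = 1/129600
(3j)²=168/12155 [(3 7 6; 0 0 0)], sign=+1
Σ_t [4,4]: t=4:+1/174182400 = 1/174182400
(3j)²=11/340 [(3 7 6; -1 7 -6)], sign=+1
⇒ 4πI² = 882/1445
I = (+1)√(882/1445/(4π)) = 0.22039180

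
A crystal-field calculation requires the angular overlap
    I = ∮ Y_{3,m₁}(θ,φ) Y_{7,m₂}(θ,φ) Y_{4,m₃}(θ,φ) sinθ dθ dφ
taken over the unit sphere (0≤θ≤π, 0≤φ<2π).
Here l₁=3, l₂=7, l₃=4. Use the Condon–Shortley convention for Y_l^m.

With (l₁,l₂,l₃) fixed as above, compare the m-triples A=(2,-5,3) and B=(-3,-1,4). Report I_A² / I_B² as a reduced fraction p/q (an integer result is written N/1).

l's match ⇒ only the (l;m) 3-j factors differ between A and B.
A: triangle coeff Δ(3,7,4) = 1/45045; Σ_t [1,1]: t=1:−1/604800 = -1/604800; (3j)²=16/455 [(3 7 4; 2 -5 3)], sign=+1
B: triangle coeff Δ(3,7,4) = 1/45045; Σ_t [6,6]: t=6:+1/29030400 = 1/29030400; (3j)²=1/45045 [(3 7 4; -3 -1 4)], sign=+1
I_A²/I_B² = (16/455)/(1/45045) = 1584/1

1584/1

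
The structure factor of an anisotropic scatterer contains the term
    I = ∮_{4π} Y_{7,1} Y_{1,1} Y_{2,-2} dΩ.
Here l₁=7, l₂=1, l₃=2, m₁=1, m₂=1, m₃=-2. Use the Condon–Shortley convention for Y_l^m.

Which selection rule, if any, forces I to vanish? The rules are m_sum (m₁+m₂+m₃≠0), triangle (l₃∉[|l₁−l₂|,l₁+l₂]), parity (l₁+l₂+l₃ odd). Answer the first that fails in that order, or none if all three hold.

azimuthal sum: 1 + 1 − 2 = 0  ✓
6 ≤ 2 ≤ 8 (triangle on l)  ✗
L = 7 + 1 + 2 = 10 (even)

triangle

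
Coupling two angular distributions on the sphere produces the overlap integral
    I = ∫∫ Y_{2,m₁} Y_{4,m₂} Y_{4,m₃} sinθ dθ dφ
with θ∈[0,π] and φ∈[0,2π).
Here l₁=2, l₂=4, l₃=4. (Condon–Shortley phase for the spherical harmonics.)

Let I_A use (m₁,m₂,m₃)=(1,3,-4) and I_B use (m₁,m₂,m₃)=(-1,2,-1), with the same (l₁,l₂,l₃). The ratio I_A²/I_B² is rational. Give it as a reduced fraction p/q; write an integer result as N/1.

Same 2,4,4: normalisation and zero-m 3j drop out of the ratio.
A: Δ: 2! 2! 6! / 11! → 1/13860; sum: t=1:−1/1440 = -1/1440; 3j²(2 4 4; 1 3 -4) = Δ·Π!·Σ² = 7/165  (sign -1)
B: Δ: 2! 2! 6! / 11! → 1/13860; sum: t=1:−1/240 t=2:+1/96 = 1/160; 3j²(2 4 4; -1 2 -1) = Δ·Π!·Σ² = 27/1540  (sign -1)
I_A²/I_B² = (7/165)/(27/1540) = 196/81

196/81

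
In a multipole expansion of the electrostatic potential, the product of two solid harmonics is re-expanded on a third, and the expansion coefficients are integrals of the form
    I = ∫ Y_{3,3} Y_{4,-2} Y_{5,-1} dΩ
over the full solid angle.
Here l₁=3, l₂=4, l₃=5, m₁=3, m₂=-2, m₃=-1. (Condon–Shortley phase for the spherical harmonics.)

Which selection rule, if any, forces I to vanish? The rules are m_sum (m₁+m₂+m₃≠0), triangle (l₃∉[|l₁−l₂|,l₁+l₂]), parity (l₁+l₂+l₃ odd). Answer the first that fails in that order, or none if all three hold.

none

azimuthal sum: 3 − 2 − 1 = 0  ✓
1 ≤ 5 ≤ 7 (triangle on l)  ✓
L = 3 + 4 + 5 = 12 (even)  ✓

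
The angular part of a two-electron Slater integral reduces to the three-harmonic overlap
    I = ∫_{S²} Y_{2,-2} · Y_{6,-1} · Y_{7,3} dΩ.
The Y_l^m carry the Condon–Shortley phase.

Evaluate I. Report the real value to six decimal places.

Σlᵢ=15 odd — θ-integrand is odd under cosθ→−cosθ; I=0

0.000000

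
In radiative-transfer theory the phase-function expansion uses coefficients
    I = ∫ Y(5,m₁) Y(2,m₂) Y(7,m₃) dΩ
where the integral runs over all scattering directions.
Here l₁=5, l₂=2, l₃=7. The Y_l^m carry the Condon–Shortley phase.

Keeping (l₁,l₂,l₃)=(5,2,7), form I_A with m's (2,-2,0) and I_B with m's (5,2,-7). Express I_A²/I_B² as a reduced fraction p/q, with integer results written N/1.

5/143

Same 5,2,7: normalisation and zero-m 3j drop out of the ratio.
A: Δ: 0! 10! 4! / 15! → 1/15015; sum: t=0:+1/725760 = 1/725760; 3j²(5 2 7; 2 -2 0) = Δ·Π!·Σ² = 1/429  (sign -1)
B: Δ: 0! 10! 4! / 15! → 1/15015; sum: t=0:+1/87091200 = 1/87091200; 3j²(5 2 7; 5 2 -7) = Δ·Π!·Σ² = 1/15  (sign +1)
I_A²/I_B² = (1/429)/(1/15) = 5/143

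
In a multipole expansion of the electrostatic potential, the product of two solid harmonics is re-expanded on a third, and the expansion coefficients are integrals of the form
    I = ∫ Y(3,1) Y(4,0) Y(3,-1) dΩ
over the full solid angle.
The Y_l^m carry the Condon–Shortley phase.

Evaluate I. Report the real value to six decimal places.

Rules hold: Σm=0, L=10 even, 1≤3≤7.
N = 7·9·7 = 441
Δ = 4!·2!·4!/11! = 1/34650
Racah Σ t=1..3: t=1:−1/72 t=2:+1/16 t=3:−1/72 = 5/144
⇒ 3j(3 4 3; 0 0 0)² = 2/77, sgn -1
Racah Σ t=0..2: t=0:+1/1152 t=1:−1/36 t=2:+1/32 = 5/1152
⇒ 3j(3 4 3; 1 0 -1)² = 1/1386, sgn +1
4πI² = N·(3j₀)²·(3jₘ)² = 1/121
I = -1·√(0.00826446/4π) = -0.02564498

-0.025645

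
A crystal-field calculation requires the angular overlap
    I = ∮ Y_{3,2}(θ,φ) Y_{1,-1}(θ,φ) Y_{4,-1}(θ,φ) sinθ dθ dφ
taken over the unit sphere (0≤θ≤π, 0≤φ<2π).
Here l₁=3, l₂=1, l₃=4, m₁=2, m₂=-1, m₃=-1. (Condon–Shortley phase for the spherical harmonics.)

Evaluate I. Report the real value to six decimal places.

-0.106622

Checks pass: Σm=0; 8 even; l₃=4∈[2,4].
(2·3+1)(2·1+1)(2·4+1) = 189
Δ: 0! 6! 2! / 9! → 1/252
sum: t=0:+1/36 = 1/36
3j²(3 1 4; 0 0 0) = Δ·Π!·Σ² = 4/63  (sign +1)
sum: t=0:+1/240 = 1/240
3j²(3 1 4; 2 -1 -1) = Δ·Π!·Σ² = 1/84  (sign -1)
combine: 4πI² = 189·4/63·1/84 = 1/7
take √, sign -1: I = -0.10662181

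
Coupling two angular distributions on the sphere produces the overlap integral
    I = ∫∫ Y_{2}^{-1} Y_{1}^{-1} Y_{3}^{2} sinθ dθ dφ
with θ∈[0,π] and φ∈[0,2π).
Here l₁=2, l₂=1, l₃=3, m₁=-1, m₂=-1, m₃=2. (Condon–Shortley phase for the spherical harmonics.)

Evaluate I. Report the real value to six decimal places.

0.261169

Checks pass: Σm=0; 6 even; l₃=3∈[1,3].
(2·2+1)(2·1+1)(2·3+1) = 105
Δ: 0! 4! 2! / 7! → 1/105
sum: t=0:+1/4 = 1/4
3j²(2 1 3; 0 0 0) = Δ·Π!·Σ² = 3/35  (sign -1)
sum: t=0:+1/12 = 1/12
3j²(2 1 3; -1 -1 2) = Δ·Π!·Σ² = 2/21  (sign -1)
combine: 4πI² = 105·3/35·2/21 = 6/7
take √, sign +1: I = 0.26116903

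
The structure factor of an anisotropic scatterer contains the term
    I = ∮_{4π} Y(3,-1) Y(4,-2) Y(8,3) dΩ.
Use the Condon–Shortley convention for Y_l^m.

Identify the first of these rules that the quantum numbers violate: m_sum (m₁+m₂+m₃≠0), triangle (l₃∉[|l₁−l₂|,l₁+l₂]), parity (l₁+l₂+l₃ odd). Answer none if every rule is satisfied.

triangle

m₁+m₂+m₃ = -1 − 2 + 3 = 0  ✓
triangle: |3−4|=1 ≤ l₃=8 ≤ 3+4=7  ✗
parity: l₁+l₂+l₃ = 15 is odd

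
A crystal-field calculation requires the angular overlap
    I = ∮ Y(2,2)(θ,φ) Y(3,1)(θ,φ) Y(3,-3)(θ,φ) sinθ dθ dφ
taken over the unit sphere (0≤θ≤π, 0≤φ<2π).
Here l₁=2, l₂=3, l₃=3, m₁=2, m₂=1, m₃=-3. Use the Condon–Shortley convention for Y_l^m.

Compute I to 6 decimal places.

Rules hold: Σm=0, L=8 even, 1≤3≤5.
N = 5·7·7 = 245
Δ = 2!·2!·4!/9! = 1/3780
Racah Σ t=0..2: t=0:+1/24 t=1:−1/4 t=2:+1/24 = -1/6
⇒ 3j(2 3 3; 0 0 0)² = 4/105, sgn +1
Racah Σ t=0..0: t=0:+1/96 = 1/96
⇒ 3j(2 3 3; 2 1 -3)² = 1/42, sgn +1
4πI² = N·(3j₀)²·(3jₘ)² = 2/9
I = +1·√(0.222222/4π) = 0.13298076

0.132981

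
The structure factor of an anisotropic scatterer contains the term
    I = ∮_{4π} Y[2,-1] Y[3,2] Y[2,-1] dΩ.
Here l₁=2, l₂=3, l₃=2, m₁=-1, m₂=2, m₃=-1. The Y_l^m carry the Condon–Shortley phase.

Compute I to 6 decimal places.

Σlᵢ=7 odd — θ-integrand is odd under cosθ→−cosθ; I=0

0.000000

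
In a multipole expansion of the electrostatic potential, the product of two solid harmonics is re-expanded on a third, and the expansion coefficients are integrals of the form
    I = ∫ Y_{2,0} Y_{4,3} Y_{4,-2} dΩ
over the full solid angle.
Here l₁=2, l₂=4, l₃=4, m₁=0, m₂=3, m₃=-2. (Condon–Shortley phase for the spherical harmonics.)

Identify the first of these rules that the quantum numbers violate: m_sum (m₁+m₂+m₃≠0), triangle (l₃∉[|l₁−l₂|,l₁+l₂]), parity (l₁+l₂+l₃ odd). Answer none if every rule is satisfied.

m_sum

azimuthal sum: 0 + 3 − 2 = 1  ✗
2 ≤ 4 ≤ 6 (triangle on l)
L = 2 + 4 + 4 = 10 (even)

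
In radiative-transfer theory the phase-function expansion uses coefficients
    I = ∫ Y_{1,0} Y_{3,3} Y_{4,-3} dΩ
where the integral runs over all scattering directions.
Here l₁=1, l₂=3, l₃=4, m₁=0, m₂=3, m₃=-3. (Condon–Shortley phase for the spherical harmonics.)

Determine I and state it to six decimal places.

Checks pass: Σm=0; 8 even; l₃=4∈[2,4].
(2·1+1)(2·3+1)(2·4+1) = 189
Δ: 0! 2! 6! / 9! → 1/252
sum: t=0:+1/36 = 1/36
3j²(1 3 4; 0 0 0) = Δ·Π!·Σ² = 4/63  (sign +1)
sum: t=0:+1/720 = 1/720
3j²(1 3 4; 0 3 -3) = Δ·Π!·Σ² = 1/36  (sign -1)
combine: 4πI² = 189·4/63·1/36 = 1/3
take √, sign -1: I = -0.16286750

-0.162868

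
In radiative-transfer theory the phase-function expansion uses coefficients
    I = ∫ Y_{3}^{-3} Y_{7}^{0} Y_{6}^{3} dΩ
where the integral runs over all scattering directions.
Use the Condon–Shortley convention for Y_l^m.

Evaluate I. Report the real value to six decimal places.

Checks pass: Σm=0; 16 even; l₃=6∈[4,10].
(2·3+1)(2·7+1)(2·6+1) = 1365
Δ: 4! 2! 10! / 17! → 1/2042040
sum: t=1:−1/207360 t=2:+1/57600 t=3:−1/207360 = 1/129600
3j²(3 7 6; 0 0 0) = Δ·Π!·Σ² = 168/12155  (sign +1)
sum: t=4:+1/1451520 = 1/1451520
3j²(3 7 6; -3 0 3) = Δ·Π!·Σ² = 45/4862  (sign -1)
combine: 4πI² = 1365·168/12155·45/4862 = 79380/454597
take √, sign -1: I = -0.11787924

-0.117879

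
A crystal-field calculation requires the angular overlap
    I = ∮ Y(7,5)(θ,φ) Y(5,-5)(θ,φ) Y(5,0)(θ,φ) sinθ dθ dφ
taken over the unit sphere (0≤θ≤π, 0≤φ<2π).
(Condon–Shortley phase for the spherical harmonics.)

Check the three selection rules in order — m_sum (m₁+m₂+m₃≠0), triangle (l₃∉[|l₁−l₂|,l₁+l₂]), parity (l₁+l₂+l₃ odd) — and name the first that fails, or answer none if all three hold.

azimuthal sum: 5 − 5 + 0 = 0  ✓
2 ≤ 5 ≤ 12 (triangle on l)  ✓
L = 7 + 5 + 5 = 17 (odd)  ✗

parity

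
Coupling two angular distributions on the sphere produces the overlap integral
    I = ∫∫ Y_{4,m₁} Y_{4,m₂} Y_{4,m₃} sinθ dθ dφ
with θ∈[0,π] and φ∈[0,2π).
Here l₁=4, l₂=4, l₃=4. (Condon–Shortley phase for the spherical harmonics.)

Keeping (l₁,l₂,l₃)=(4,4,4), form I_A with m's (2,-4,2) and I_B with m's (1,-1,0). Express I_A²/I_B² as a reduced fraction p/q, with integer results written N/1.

70/9

l's match ⇒ only the (l;m) 3-j factors differ between A and B.
A: triangle coeff Δ(4,4,4) = 1/450450; Σ_t [0,0]: t=0:+1/2304 = 1/2304; (3j)²=5/143 [(4 4 4; 2 -4 2)], sign=+1
B: triangle coeff Δ(4,4,4) = 1/450450; Σ_t [0,3]: t=0:+1/864 t=1:−1/96 t=2:+1/144 t=3:−1/3456 = -1/384; (3j)²=9/2002 [(4 4 4; 1 -1 0)], sign=-1
I_A²/I_B² = (5/143)/(9/2002) = 70/9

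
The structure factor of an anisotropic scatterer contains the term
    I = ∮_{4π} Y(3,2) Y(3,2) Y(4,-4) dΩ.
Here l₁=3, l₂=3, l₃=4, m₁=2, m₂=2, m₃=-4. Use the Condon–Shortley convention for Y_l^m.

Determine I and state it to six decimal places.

0.214561

Rules hold: Σm=0, L=10 even, 0≤4≤6.
N = 7·7·9 = 441
Δ = 2!·4!·4!/11! = 1/34650
Racah Σ t=0..2: t=0:+1/72 t=1:−1/16 t=2:+1/72 = -5/144
⇒ 3j(3 3 4; 0 0 0)² = 2/77, sgn -1
Racah Σ t=1..1: t=1:−1/576 = -1/576
⇒ 3j(3 3 4; 2 2 -4)² = 5/99, sgn -1
4πI² = N·(3j₀)²·(3jₘ)² = 70/121
I = +1·√(0.578512/4π) = 0.21456131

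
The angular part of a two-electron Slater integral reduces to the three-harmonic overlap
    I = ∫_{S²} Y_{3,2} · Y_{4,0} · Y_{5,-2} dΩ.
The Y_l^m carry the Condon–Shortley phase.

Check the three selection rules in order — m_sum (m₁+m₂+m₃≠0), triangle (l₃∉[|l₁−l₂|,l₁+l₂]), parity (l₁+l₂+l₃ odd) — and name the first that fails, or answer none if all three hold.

azimuthal sum: 2 + 0 − 2 = 0  ✓
1 ≤ 5 ≤ 7 (triangle on l)  ✓
L = 3 + 4 + 5 = 12 (even)  ✓

none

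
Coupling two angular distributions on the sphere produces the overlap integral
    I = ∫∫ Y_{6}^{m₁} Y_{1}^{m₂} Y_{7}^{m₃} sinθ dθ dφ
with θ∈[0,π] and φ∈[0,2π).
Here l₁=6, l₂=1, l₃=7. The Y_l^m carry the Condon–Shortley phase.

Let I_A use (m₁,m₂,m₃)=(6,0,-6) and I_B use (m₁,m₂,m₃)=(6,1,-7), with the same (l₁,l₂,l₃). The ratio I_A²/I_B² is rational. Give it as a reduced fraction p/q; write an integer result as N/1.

1/7

Shared (l₁,l₂,l₃)=(6,1,7): N and (l;000)² cancel in I_A²/I_B².
A: Δ = 0!·12!·2!/15! = 1/1365; Racah Σ t=0..0: t=0:+1/479001600 = 1/479001600; ⇒ 3j(6 1 7; 6 0 -6)² = 1/105, sgn -1
B: Δ = 0!·12!·2!/15! = 1/1365; Racah Σ t=0..0: t=0:+1/958003200 = 1/958003200; ⇒ 3j(6 1 7; 6 1 -7)² = 1/15, sgn +1
I_A²/I_B² = (1/105)/(1/15) = 1/7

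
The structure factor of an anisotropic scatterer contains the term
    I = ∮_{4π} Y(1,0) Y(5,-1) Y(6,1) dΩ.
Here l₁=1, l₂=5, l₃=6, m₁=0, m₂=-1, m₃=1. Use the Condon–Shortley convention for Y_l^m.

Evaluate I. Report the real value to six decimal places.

Rules hold: Σm=0, L=12 even, 4≤6≤6.
N = 3·11·13 = 429
Δ = 0!·2!·10!/13! = 1/858
Racah Σ t=0..0: t=0:+1/14400 = 1/14400
⇒ 3j(1 5 6; 0 0 0)² = 6/143, sgn +1
Racah Σ t=0..0: t=0:+1/17280 = 1/17280
⇒ 3j(1 5 6; 0 -1 1)² = 35/858, sgn -1
4πI² = N·(3j₀)²·(3jₘ)² = 105/143
I = -1·√(0.734266/4π) = -0.24172507

-0.241725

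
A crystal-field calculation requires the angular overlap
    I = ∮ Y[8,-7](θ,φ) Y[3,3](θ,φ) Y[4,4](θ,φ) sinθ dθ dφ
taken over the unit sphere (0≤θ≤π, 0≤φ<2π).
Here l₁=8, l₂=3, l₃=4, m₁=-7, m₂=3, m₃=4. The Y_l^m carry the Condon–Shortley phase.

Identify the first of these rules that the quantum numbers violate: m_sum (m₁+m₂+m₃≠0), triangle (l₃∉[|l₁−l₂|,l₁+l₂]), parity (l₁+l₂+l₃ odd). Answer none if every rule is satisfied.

triangle

azimuthal sum: -7 + 3 + 4 = 0  ✓
5 ≤ 4 ≤ 11 (triangle on l)  ✗
L = 8 + 3 + 4 = 15 (odd)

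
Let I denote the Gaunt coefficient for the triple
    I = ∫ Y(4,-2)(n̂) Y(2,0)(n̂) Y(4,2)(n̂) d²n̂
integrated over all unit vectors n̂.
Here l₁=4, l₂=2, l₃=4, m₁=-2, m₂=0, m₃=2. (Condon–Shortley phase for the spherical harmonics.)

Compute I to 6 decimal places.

m-sum 0 ✓  L=10 even ✓  2≤4≤6 ✓
Π(2lᵢ+1) = 9×5×9 = 405
triangle coeff Δ(4,2,4) = 1/13860
Σ_t [0,2]: t=0:+1/192 t=1:−1/36 t=2:+1/192 = -5/288
(3j)²=20/693 [(4 2 4; 0 0 0)], sign=-1
Σ_t [0,2]: t=0:+1/2880 t=1:−1/120 t=2:+1/192 = -1/360
(3j)²=16/3465 [(4 2 4; -2 0 2)], sign=-1
⇒ 4πI² = 320/5929
I = (+1)√(320/5929/(4π)) = 0.06553591

0.065536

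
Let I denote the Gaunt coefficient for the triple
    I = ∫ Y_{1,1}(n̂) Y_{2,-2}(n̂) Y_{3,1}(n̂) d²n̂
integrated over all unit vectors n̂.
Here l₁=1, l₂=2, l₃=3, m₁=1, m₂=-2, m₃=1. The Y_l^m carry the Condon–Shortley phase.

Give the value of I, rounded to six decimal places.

Checks pass: Σm=0; 6 even; l₃=3∈[1,3].
(2·1+1)(2·2+1)(2·3+1) = 105
Δ: 0! 2! 4! / 7! → 1/105
sum: t=0:+1/4 = 1/4
3j²(1 2 3; 0 0 0) = Δ·Π!·Σ² = 3/35  (sign -1)
sum: t=0:+1/48 = 1/48
3j²(1 2 3; 1 -2 1) = Δ·Π!·Σ² = 1/105  (sign +1)
combine: 4πI² = 105·3/35·1/105 = 3/35
take √, sign -1: I = -0.08258890

-0.082589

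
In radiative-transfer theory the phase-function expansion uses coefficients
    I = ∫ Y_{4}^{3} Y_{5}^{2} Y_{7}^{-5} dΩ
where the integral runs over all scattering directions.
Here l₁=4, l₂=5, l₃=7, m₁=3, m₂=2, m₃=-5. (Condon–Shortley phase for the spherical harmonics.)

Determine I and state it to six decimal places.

Rules hold: Σm=0, L=16 even, 1≤7≤9.
N = 9·11·15 = 1485
Δ = 2!·6!·8!/17! = 1/6126120
Racah Σ t=0..2: t=0:+1/69120 t=1:−1/20736 t=2:+1/69120 = -1/51840
⇒ 3j(4 5 7; 0 0 0)² = 280/21879, sgn +1
Racah Σ t=0..1: t=0:+1/1209600 t=1:−1/1036800 = -1/7257600
⇒ 3j(4 5 7; 3 2 -5)² = 1/2210, sgn -1
4πI² = N·(3j₀)²·(3jₘ)² = 420/48841
I = -1·√(0.00859933/4π) = -0.02615938

-0.026159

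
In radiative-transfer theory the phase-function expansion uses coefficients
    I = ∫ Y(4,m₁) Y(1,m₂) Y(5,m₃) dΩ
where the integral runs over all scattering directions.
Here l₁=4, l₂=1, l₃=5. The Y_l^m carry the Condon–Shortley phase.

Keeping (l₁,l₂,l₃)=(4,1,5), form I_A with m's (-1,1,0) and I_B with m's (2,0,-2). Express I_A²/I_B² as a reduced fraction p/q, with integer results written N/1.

Shared (l₁,l₂,l₃)=(4,1,5): N and (l;000)² cancel in I_A²/I_B².
A: Δ = 0!·8!·2!/11! = 1/495; Racah Σ t=0..0: t=0:+1/1440 = 1/1440; ⇒ 3j(4 1 5; -1 1 0)² = 2/99, sgn -1
B: Δ = 0!·8!·2!/11! = 1/495; Racah Σ t=0..0: t=0:+1/1440 = 1/1440; ⇒ 3j(4 1 5; 2 0 -2)² = 7/165, sgn -1
I_A²/I_B² = (2/99)/(7/165) = 10/21

10/21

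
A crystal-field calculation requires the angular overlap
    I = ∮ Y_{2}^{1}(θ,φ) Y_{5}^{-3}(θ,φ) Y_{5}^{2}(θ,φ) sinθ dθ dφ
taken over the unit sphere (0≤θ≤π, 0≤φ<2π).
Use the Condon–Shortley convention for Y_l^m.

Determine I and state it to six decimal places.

m-sum 0 ✓  L=12 even ✓  3≤5≤7 ✓
Π(2lᵢ+1) = 5×11×11 = 605
triangle coeff Δ(2,5,5) = 1/38610
Σ_t [0,2]: t=0:+1/2880 t=1:−1/576 t=2:+1/2880 = -1/960
(3j)²=10/429 [(2 5 5; 0 0 0)], sign=+1
Σ_t [0,1]: t=0:+1/2880 t=1:−1/10080 = 1/4032
(3j)²=10/429 [(2 5 5; 1 -3 2)], sign=-1
⇒ 4πI² = 500/1521
I = (-1)√(500/1521/(4π)) = -0.16173926

-0.161739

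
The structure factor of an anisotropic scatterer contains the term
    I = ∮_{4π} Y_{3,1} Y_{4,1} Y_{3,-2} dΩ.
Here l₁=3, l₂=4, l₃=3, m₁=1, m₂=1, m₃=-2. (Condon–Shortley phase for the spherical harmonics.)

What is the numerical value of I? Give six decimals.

0.145070

Rules hold: Σm=0, L=10 even, 1≤3≤7.
N = 7·9·7 = 441
Δ = 4!·2!·4!/11! = 1/34650
Racah Σ t=1..3: t=1:−1/72 t=2:+1/16 t=3:−1/72 = 5/144
⇒ 3j(3 4 3; 0 0 0)² = 2/77, sgn -1
Racah Σ t=1..2: t=1:−1/144 t=2:+1/48 = 1/72
⇒ 3j(3 4 3; 1 1 -2)² = 16/693, sgn -1
4πI² = N·(3j₀)²·(3jₘ)² = 32/121
I = +1·√(0.264463/4π) = 0.14506992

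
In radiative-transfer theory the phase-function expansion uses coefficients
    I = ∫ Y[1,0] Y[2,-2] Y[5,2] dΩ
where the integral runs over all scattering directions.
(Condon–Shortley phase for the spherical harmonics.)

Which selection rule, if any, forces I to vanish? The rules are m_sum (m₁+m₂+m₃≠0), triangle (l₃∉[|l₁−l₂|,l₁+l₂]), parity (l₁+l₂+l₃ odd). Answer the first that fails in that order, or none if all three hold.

Σmᵢ = 0  ✓
l₃∈[|l₁−l₂|,l₁+l₂]=[1,3], have l₃=5  ✗
Σlᵢ = 8 ⇒ even

triangle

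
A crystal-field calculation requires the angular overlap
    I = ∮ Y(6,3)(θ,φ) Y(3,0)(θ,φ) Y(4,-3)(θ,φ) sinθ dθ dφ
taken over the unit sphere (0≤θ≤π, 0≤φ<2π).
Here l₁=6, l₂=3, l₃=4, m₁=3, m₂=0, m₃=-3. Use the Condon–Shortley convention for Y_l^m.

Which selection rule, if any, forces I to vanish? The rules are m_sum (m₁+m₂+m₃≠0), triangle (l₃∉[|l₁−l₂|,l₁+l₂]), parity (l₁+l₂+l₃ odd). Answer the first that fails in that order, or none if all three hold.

azimuthal sum: 3 + 0 − 3 = 0  ✓
3 ≤ 4 ≤ 9 (triangle on l)  ✓
L = 6 + 3 + 4 = 13 (odd)  ✗

parity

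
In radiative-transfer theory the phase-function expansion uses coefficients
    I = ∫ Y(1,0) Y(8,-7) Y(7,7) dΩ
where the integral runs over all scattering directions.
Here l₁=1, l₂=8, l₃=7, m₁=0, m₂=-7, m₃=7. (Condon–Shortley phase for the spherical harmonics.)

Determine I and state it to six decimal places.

-0.118504

Rules hold: Σm=0, L=16 even, 7≤7≤9.
N = 3·17·15 = 765
Δ = 2!·0!·14!/17! = 1/2040
Racah Σ t=1..1: t=1:−1/25401600 = -1/25401600
⇒ 3j(1 8 7; 0 0 0)² = 8/255, sgn +1
Racah Σ t=1..1: t=1:−1/87178291200 = -1/87178291200
⇒ 3j(1 8 7; 0 -7 7)² = 1/136, sgn -1
4πI² = N·(3j₀)²·(3jₘ)² = 3/17
I = -1·√(0.176471/4π) = -0.11850352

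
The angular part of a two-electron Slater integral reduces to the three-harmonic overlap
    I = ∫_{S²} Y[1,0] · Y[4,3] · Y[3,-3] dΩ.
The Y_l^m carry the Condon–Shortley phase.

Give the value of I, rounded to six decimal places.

-0.162868

Checks pass: Σm=0; 8 even; l₃=3∈[3,5].
(2·1+1)(2·4+1)(2·3+1) = 189
Δ: 2! 0! 6! / 9! → 1/252
sum: t=1:−1/36 = -1/36
3j²(1 4 3; 0 0 0) = Δ·Π!·Σ² = 4/63  (sign +1)
sum: t=1:−1/720 = -1/720
3j²(1 4 3; 0 3 -3) = Δ·Π!·Σ² = 1/36  (sign -1)
combine: 4πI² = 189·4/63·1/36 = 1/3
take √, sign -1: I = -0.16286750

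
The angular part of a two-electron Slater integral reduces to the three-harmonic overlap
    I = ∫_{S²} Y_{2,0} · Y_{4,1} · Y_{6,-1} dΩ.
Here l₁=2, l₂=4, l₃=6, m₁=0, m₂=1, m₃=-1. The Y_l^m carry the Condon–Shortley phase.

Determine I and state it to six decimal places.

Rules hold: Σm=0, L=12 even, 2≤6≤6.
N = 5·9·13 = 585
Δ = 0!·4!·8!/13! = 1/6435
Racah Σ t=0..0: t=0:+1/2304 = 1/2304
⇒ 3j(2 4 6; 0 0 0)² = 5/143, sgn +1
Racah Σ t=0..0: t=0:+1/2880 = 1/2880
⇒ 3j(2 4 6; 0 1 -1)² = 14/429, sgn -1
4πI² = N·(3j₀)²·(3jₘ)² = 1050/1573
I = -1·√(0.667514/4π) = -0.23047581

-0.230476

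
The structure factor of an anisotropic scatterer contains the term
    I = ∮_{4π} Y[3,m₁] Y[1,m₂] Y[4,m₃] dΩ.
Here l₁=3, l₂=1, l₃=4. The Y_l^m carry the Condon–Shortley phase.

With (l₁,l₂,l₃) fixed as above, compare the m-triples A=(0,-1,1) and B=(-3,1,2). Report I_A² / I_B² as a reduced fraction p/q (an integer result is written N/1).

l's match ⇒ only the (l;m) 3-j factors differ between A and B.
A: triangle coeff Δ(3,1,4) = 1/252; Σ_t [0,0]: t=0:+1/72 = 1/72; (3j)²=5/126 [(3 1 4; 0 -1 1)], sign=-1
B: triangle coeff Δ(3,1,4) = 1/252; Σ_t [0,0]: t=0:+1/1440 = 1/1440; (3j)²=1/252 [(3 1 4; -3 1 2)], sign=+1
I_A²/I_B² = (5/126)/(1/252) = 10/1

10/1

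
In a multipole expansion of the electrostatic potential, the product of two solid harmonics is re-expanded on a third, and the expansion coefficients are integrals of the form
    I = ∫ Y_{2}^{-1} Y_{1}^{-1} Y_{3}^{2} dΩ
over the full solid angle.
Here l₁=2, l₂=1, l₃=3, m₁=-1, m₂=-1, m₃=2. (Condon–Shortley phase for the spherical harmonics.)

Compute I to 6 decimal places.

Checks pass: Σm=0; 6 even; l₃=3∈[1,3].
(2·2+1)(2·1+1)(2·3+1) = 105
Δ: 0! 4! 2! / 7! → 1/105
sum: t=0:+1/4 = 1/4
3j²(2 1 3; 0 0 0) = Δ·Π!·Σ² = 3/35  (sign -1)
sum: t=0:+1/12 = 1/12
3j²(2 1 3; -1 -1 2) = Δ·Π!·Σ² = 2/21  (sign -1)
combine: 4πI² = 105·3/35·2/21 = 6/7
take √, sign +1: I = 0.26116903

0.261169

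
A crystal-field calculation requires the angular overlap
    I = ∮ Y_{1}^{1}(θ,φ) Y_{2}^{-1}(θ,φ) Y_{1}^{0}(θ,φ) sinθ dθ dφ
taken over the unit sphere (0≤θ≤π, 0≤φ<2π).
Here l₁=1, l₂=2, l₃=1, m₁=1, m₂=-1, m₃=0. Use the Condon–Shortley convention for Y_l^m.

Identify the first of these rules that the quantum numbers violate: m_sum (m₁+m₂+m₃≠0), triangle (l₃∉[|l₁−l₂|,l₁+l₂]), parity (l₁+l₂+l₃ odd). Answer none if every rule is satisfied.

m₁+m₂+m₃ = 1 − 1 + 0 = 0  ✓
triangle: |1−2|=1 ≤ l₃=1 ≤ 1+2=3  ✓
parity: l₁+l₂+l₃ = 4 is even  ✓

none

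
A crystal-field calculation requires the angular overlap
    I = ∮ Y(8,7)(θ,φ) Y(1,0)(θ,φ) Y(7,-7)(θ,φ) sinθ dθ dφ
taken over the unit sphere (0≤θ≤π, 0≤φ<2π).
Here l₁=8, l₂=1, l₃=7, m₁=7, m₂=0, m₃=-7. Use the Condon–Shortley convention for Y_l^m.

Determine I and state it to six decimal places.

-0.118504

m-sum 0 ✓  L=16 even ✓  7≤7≤9 ✓
Π(2lᵢ+1) = 17×3×15 = 765
triangle coeff Δ(8,1,7) = 1/2040
Σ_t [1,1]: t=1:−1/25401600 = -1/25401600
(3j)²=8/255 [(8 1 7; 0 0 0)], sign=+1
Σ_t [1,1]: t=1:−1/87178291200 = -1/87178291200
(3j)²=1/136 [(8 1 7; 7 0 -7)], sign=-1
⇒ 4πI² = 3/17
I = (-1)√(3/17/(4π)) = -0.11850352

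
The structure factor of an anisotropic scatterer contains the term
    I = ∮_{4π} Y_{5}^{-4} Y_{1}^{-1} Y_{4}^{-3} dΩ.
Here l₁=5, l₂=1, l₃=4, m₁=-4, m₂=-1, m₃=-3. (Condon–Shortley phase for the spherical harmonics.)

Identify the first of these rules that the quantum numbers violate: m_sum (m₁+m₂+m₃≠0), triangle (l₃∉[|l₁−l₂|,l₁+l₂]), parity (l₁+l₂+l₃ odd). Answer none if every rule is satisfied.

m_sum

Σmᵢ = -8  ✗
l₃∈[|l₁−l₂|,l₁+l₂]=[4,6], have l₃=4
Σlᵢ = 10 ⇒ even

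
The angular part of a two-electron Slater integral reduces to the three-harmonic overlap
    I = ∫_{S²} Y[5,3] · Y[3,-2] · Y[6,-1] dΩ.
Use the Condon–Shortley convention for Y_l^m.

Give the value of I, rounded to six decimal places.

m-sum 0 ✓  L=14 even ✓  2≤6≤8 ✓
Π(2lᵢ+1) = 11×7×13 = 1001
triangle coeff Δ(5,3,6) = 1/675675
Σ_t [0,2]: t=0:+1/8640 t=1:−1/2304 t=2:+1/8640 = -7/34560
(3j)²=7/429 [(5 3 6; 0 0 0)], sign=-1
Σ_t [0,1]: t=0:+1/17280 t=1:−1/120960 = 1/20160
(3j)²=64/3003 [(5 3 6; 3 -2 -1)], sign=-1
⇒ 4πI² = 448/1287
I = (+1)√(448/1287/(4π)) = 0.16643505

0.166435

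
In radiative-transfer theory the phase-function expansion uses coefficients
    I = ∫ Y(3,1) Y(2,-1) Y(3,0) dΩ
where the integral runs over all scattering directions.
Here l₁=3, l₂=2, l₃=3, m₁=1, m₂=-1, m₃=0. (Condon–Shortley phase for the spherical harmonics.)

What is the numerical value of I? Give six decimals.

m-sum 0 ✓  L=8 even ✓  1≤3≤5 ✓
Π(2lᵢ+1) = 7×5×7 = 245
triangle coeff Δ(3,2,3) = 1/3780
Σ_t [0,2]: t=0:+1/24 t=1:−1/4 t=2:+1/24 = -1/6
(3j)²=4/105 [(3 2 3; 0 0 0)], sign=+1
Σ_t [0,1]: t=0:+1/8 t=1:−1/12 = 1/24
(3j)²=1/210 [(3 2 3; 1 -1 0)], sign=-1
⇒ 4πI² = 2/45
I = (-1)√(2/45/(4π)) = -0.05947080

-0.059471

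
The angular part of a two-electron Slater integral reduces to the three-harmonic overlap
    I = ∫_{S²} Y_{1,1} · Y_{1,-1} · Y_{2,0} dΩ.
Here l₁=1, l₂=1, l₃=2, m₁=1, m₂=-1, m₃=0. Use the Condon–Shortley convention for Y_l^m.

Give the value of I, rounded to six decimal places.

0.126157

Checks pass: Σm=0; 4 even; l₃=2∈[0,2].
(2·1+1)(2·1+1)(2·2+1) = 45
Δ: 0! 2! 2! / 5! → 1/30
sum: t=0:+1/1 = 1/1
3j²(1 1 2; 0 0 0) = Δ·Π!·Σ² = 2/15  (sign +1)
sum: t=0:+1/4 = 1/4
3j²(1 1 2; 1 -1 0) = Δ·Π!·Σ² = 1/30  (sign +1)
combine: 4πI² = 45·2/15·1/30 = 1/5
take √, sign +1: I = 0.12615663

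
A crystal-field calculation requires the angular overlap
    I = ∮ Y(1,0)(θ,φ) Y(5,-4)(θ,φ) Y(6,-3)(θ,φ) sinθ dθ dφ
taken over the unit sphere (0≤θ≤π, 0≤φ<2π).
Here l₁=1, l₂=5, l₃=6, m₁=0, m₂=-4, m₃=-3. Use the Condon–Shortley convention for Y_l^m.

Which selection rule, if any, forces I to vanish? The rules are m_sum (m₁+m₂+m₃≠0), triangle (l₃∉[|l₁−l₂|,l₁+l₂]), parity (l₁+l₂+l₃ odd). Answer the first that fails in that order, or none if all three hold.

m_sum

Σmᵢ = -7  ✗
l₃∈[|l₁−l₂|,l₁+l₂]=[4,6], have l₃=6
Σlᵢ = 12 ⇒ even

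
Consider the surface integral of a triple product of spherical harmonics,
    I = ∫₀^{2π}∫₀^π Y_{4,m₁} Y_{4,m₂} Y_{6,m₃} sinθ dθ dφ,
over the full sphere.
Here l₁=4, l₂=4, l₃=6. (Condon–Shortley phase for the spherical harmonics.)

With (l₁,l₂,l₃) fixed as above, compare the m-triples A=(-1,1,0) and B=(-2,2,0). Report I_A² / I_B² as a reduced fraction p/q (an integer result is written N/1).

1/484

Same 4,4,6: normalisation and zero-m 3j drop out of the ratio.
A: Δ: 2! 6! 6! / 15! → 1/1261260; sum: t=0:+1/28800 t=1:−1/2304 t=2:+1/2592 = -7/518400; 3j²(4 4 6; -1 1 0) = Δ·Π!·Σ² = 1/25740  (sign -1)
B: Δ: 2! 6! 6! / 15! → 1/1261260; sum: t=0:+1/1036800 t=1:−1/14400 t=2:+1/4608 = 77/518400; 3j²(4 4 6; -2 2 0) = Δ·Π!·Σ² = 11/585  (sign +1)
I_A²/I_B² = (1/25740)/(11/585) = 1/484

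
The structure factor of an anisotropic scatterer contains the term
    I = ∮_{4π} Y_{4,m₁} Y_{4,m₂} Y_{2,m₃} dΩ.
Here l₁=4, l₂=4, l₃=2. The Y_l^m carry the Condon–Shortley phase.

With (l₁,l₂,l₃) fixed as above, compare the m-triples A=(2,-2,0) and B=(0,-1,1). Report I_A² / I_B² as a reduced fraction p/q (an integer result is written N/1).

32/15

Same 4,4,2: normalisation and zero-m 3j drop out of the ratio.
A: Δ: 6! 2! 2! / 11! → 1/13860; sum: t=0:+1/2880 t=1:−1/120 t=2:+1/192 = -1/360; 3j²(4 4 2; 2 -2 0) = Δ·Π!·Σ² = 16/3465  (sign -1)
B: Δ: 6! 2! 2! / 11! → 1/13860; sum: t=2:+1/96 t=3:−1/72 = -1/288; 3j²(4 4 2; 0 -1 1) = Δ·Π!·Σ² = 1/462  (sign +1)
I_A²/I_B² = (16/3465)/(1/462) = 32/15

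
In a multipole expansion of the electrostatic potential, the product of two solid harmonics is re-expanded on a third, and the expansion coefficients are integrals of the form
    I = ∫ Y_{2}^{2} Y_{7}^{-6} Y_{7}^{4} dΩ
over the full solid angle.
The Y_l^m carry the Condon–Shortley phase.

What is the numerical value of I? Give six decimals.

-0.106948

Checks pass: Σm=0; 16 even; l₃=7∈[5,9].
(2·2+1)(2·7+1)(2·7+1) = 1125
Δ: 2! 2! 12! / 17! → 1/185640
sum: t=0:+1/2419200 t=1:−1/518400 t=2:+1/2419200 = -1/907200
3j²(2 7 7; 0 0 0) = Δ·Π!·Σ² = 56/3315  (sign +1)
sum: t=0:+1/159667200 = 1/159667200
3j²(2 7 7; 2 -6 4) = Δ·Π!·Σ² = 9/1190  (sign -1)
combine: 4πI² = 1125·56/3315·9/1190 = 540/3757
take √, sign -1: I = -0.10694768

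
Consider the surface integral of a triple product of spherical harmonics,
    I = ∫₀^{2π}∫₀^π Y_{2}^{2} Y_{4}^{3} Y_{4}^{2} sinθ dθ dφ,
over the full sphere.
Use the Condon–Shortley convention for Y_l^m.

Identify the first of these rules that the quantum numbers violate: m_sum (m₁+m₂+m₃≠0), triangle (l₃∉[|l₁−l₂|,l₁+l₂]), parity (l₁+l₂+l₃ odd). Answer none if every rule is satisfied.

azimuthal sum: 2 + 3 + 2 = 7  ✗
2 ≤ 4 ≤ 6 (triangle on l)
L = 2 + 4 + 4 = 10 (even)

m_sum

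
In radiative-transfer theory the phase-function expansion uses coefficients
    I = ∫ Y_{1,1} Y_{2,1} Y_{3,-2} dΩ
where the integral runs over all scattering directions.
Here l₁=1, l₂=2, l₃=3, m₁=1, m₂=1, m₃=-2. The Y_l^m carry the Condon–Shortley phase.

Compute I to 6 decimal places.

0.261169

Rules hold: Σm=0, L=6 even, 1≤3≤3.
N = 3·5·7 = 105
Δ = 0!·2!·4!/7! = 1/105
Racah Σ t=0..0: t=0:+1/4 = 1/4
⇒ 3j(1 2 3; 0 0 0)² = 3/35, sgn -1
Racah Σ t=0..0: t=0:+1/12 = 1/12
⇒ 3j(1 2 3; 1 1 -2)² = 2/21, sgn -1
4πI² = N·(3j₀)²·(3jₘ)² = 6/7
I = +1·√(0.857143/4π) = 0.26116903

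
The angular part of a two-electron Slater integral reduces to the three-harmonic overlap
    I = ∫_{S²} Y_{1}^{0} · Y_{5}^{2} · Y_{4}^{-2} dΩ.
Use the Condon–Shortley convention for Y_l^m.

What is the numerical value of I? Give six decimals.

0.225034

m-sum 0 ✓  L=10 even ✓  4≤4≤6 ✓
Π(2lᵢ+1) = 3×11×9 = 297
triangle coeff Δ(1,5,4) = 1/495
Σ_t [1,1]: t=1:−1/576 = -1/576
(3j)²=5/99 [(1 5 4; 0 0 0)], sign=-1
Σ_t [1,1]: t=1:−1/1440 = -1/1440
(3j)²=7/165 [(1 5 4; 0 2 -2)], sign=-1
⇒ 4πI² = 7/11
I = (+1)√(7/11/(4π)) = 0.22503380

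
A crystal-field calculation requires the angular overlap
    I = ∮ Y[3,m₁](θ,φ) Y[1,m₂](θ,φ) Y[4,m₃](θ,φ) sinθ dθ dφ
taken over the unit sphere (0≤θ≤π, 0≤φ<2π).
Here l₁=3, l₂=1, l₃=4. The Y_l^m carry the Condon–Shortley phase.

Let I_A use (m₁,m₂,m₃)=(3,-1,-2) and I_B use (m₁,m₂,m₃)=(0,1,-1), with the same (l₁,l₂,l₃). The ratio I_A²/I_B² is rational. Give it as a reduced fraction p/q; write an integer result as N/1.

1/10

Shared (l₁,l₂,l₃)=(3,1,4): N and (l;000)² cancel in I_A²/I_B².
A: Δ = 0!·6!·2!/9! = 1/252; Racah Σ t=0..0: t=0:+1/1440 = 1/1440; ⇒ 3j(3 1 4; 3 -1 -2)² = 1/252, sgn +1
B: Δ = 0!·6!·2!/9! = 1/252; Racah Σ t=0..0: t=0:+1/72 = 1/72; ⇒ 3j(3 1 4; 0 1 -1)² = 5/126, sgn -1
I_A²/I_B² = (1/252)/(5/126) = 1/10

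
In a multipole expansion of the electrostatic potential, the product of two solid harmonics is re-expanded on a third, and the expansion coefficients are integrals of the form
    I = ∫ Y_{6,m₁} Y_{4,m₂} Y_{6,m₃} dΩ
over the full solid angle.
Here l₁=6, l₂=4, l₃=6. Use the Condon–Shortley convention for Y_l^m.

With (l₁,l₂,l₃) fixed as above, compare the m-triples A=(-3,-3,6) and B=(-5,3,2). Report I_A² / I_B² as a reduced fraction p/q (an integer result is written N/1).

l's match ⇒ only the (l;m) 3-j factors differ between A and B.
A: triangle coeff Δ(6,4,6) = 1/15315300; Σ_t [1,1]: t=1:−1/5806080 = -1/5806080; (3j)²=9/884 [(6 4 6; -3 -3 6)], sign=-1
B: triangle coeff Δ(6,4,6) = 1/15315300; Σ_t [3,4]: t=3:−1/5806080 t=4:+1/725760 = 1/829440; (3j)²=49/2652 [(6 4 6; -5 3 2)], sign=+1
I_A²/I_B² = (9/884)/(49/2652) = 27/49

27/49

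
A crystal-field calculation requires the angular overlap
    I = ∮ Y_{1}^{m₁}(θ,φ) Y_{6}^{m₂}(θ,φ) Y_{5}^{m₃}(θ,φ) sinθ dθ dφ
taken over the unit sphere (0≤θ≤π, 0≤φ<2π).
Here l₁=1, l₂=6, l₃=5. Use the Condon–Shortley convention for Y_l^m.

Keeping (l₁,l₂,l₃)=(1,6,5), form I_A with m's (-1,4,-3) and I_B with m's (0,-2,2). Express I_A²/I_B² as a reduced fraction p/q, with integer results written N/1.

Same 1,6,5: normalisation and zero-m 3j drop out of the ratio.
A: Δ: 2! 0! 10! / 13! → 1/858; sum: t=2:+1/161280 = 1/161280; 3j²(1 6 5; -1 4 -3) = Δ·Π!·Σ² = 15/286  (sign +1)
B: Δ: 2! 0! 10! / 13! → 1/858; sum: t=1:−1/30240 = -1/30240; 3j²(1 6 5; 0 -2 2) = Δ·Π!·Σ² = 16/429  (sign +1)
I_A²/I_B² = (15/286)/(16/429) = 45/32

45/32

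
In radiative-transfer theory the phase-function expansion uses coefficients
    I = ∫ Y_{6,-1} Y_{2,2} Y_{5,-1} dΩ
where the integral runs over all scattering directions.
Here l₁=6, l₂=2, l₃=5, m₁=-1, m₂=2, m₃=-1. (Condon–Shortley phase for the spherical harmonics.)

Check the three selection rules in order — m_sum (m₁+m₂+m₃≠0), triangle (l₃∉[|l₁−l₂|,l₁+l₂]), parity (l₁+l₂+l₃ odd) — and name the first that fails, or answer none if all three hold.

Σmᵢ = 0  ✓
l₃∈[|l₁−l₂|,l₁+l₂]=[4,8], have l₃=5  ✓
Σlᵢ = 13 ⇒ odd  ✗

parity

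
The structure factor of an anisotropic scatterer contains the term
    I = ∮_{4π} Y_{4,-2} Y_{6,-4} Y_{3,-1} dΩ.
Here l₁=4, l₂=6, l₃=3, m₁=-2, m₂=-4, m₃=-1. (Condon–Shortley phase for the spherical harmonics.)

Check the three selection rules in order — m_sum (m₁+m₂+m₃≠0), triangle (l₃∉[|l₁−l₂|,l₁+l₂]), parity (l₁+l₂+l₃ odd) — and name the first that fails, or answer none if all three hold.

m_sum

m₁+m₂+m₃ = -2 − 4 − 1 = -7  ✗
triangle: |4−6|=2 ≤ l₃=3 ≤ 4+6=10
parity: l₁+l₂+l₃ = 13 is odd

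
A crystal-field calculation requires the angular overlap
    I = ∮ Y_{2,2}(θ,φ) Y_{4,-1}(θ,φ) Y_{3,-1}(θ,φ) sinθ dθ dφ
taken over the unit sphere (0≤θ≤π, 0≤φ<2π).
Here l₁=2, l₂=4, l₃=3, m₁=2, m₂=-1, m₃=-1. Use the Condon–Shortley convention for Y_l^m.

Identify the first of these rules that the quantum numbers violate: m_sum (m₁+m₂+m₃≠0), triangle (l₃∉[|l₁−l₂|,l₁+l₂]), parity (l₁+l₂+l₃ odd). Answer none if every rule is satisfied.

azimuthal sum: 2 − 1 − 1 = 0  ✓
2 ≤ 3 ≤ 6 (triangle on l)  ✓
L = 2 + 4 + 3 = 9 (odd)  ✗

parity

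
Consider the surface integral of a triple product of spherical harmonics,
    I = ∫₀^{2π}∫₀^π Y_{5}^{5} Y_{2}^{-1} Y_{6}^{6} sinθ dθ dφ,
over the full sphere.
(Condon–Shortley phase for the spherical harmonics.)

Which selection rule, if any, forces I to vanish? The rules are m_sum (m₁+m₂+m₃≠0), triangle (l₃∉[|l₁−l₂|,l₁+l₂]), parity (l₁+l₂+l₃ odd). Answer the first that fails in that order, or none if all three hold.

m_sum

Σmᵢ = 10  ✗
l₃∈[|l₁−l₂|,l₁+l₂]=[3,7], have l₃=6
Σlᵢ = 13 ⇒ odd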